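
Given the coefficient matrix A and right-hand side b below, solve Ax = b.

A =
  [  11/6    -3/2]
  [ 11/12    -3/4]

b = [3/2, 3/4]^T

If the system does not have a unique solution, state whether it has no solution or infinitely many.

Row-reduce:
R1 ← R1 / (11/6).
R2 ← R2 − 11/12·R1.
Rank is 1 with 2 unknowns, leaving x_2 free.

infinitely many solutions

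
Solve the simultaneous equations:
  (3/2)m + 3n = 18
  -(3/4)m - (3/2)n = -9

Row-reduce:
R1 ← R1 / (3/2).
R2 ← R2 + 3/4·R1.
Rank is 1 with 2 unknowns, leaving n free.

infinitely many solutions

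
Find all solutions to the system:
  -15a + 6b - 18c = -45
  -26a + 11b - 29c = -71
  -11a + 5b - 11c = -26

infinitely many solutions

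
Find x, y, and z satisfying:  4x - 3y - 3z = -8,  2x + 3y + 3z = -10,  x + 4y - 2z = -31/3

Row-reduce the augmented matrix:
R1 ← R1 / (4).
R2 ← R2 − 2·R1.
R3 ← R3 − 1·R1.
R2 ← R2 / (9/2).
R1 ← R1 + 3/4·R2.
R3 ← R3 − 19/4·R2.
R3 ← R3 / (-6).
R2 ← R2 − 1·R3.
Reading off the reduced rows gives x = -3, y = -5/3, z = 1/3.

x = -3, y = -5/3, z = 1/3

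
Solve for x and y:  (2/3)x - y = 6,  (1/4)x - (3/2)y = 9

x = 0, y = -6

From equation 1: y = -6 + 2/3·x.
Substitute into equation 2 and solve: x = 0.
Then y = -6.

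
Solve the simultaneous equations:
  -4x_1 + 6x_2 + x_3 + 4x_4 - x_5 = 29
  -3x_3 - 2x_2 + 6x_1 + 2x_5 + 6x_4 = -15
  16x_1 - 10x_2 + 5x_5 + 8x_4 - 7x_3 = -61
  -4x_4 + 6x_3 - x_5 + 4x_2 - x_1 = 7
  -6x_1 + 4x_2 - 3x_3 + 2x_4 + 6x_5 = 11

Row-reduce:
R1 ← R1 / (-4).
R2 ← R2 − 6·R1.
R3 ← R3 − 16·R1.
R4 ← R4 + 1·R1.
R5 ← R5 + 6·R1.
R2 ← R2 / (7).
R1 ← R1 + 3/2·R2.
R3 ← R3 − 14·R2.
R4 ← R4 − 5/2·R2.
R5 ← R5 + 5·R2.
Swap R3 and R4.
R3 ← R3 / (44/7).
R1 ← R1 + 4/7·R3.
R2 ← R2 + 3/14·R3.
R5 ← R5 + 39/7·R3.
Swap R4 and R5.
R4 ← R4 / (-161/44).
R1 ← R1 − 8/11·R4.
R2 ← R2 − 123/88·R4.
R3 ← R3 + 65/44·R4.
Row 5 reduces to 0 = -2, a contradiction. The system is inconsistent.

no solution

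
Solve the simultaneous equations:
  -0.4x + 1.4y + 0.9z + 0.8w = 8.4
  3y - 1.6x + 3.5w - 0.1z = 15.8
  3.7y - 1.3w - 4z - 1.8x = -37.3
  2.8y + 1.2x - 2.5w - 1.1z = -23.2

x = 1, y = -1, z = 6, w = 6

Row-reduce the augmented matrix:
R1 ← R1 / (-2/5).
R2 ← R2 + 8/5·R1.
R3 ← R3 + 9/5·R1.
R4 ← R4 − 6/5·R1.
R2 ← R2 / (-13/5).
R1 ← R1 + 7/2·R2.
R3 ← R3 + 13/5·R2.
R4 ← R4 − 7·R2.
R3 ← R3 / (-87/20).
R1 ← R1 − 71/26·R3.
R2 ← R2 − 37/26·R3.
R4 ← R4 + 1087/130·R3.
R4 ← R4 / (60526/5655).
R1 ← R1 + 25643/4524·R4.
R2 ← R2 + 4109/2262·R4.
R3 ← R3 − 104/87·R4.
Reading off the reduced rows gives x = 1, y = -1, z = 6, w = 6.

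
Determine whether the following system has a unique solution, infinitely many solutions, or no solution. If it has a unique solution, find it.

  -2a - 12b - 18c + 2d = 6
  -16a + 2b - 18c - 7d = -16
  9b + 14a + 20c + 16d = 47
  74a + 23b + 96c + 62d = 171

no solution

Row-reduce:
R1 ← R1 / (-2).
R2 ← R2 + 16·R1.
R3 ← R3 − 14·R1.
R4 ← R4 − 74·R1.
R2 ← R2 / (98).
R1 ← R1 − 6·R2.
R3 ← R3 + 75·R2.
R4 ← R4 + 421·R2.
R3 ← R3 / (-67/7).
R1 ← R1 − 9/7·R3.
R2 ← R2 − 9/7·R3.
R4 ← R4 + 201/7·R3.
Row 4 reduces to 0 = -2, a contradiction. The system is inconsistent.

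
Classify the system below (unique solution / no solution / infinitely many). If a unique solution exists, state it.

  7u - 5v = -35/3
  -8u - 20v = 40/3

u = -5/3, v = 0

Row-reduce the augmented matrix:
R1 ← R1 / (7).
R2 ← R2 + 8·R1.
R2 ← R2 / (-180/7).
R1 ← R1 + 5/7·R2.
Reading off the reduced rows gives u = -5/3, v = 0.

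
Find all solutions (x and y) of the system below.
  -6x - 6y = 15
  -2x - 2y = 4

no solution

Row-reduce:
R1 ← R1 / (-6).
R2 ← R2 + 2·R1.
Row 2 reduces to 0 = -1, a contradiction. The system is inconsistent.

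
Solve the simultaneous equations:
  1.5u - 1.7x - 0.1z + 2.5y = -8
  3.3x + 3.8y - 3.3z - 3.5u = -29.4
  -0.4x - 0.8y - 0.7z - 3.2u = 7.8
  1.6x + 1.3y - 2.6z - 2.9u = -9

Row-reduce the augmented matrix:
R1 ← R1 / (-17/10).
R2 ← R2 − 33/10·R1.
R3 ← R3 + 2/5·R1.
R4 ← R4 − 8/5·R1.
R2 ← R2 / (1471/170).
R1 ← R1 + 25/17·R2.
R3 ← R3 + 118/85·R2.
R4 ← R4 − 621/170·R2.
R3 ← R3 / (-18197/14710).
R1 ← R1 + 787/1471·R3.
R2 ← R2 + 594/1471·R3.
R4 ← R4 + 8966/7355·R3.
R4 ← R4 / (428411/181970).
R1 ← R1 − 10829/18197·R4.
R2 ← R2 − 20428/18197·R4.
R3 ← R3 − 53652/18197·R4.
Reading off the reduced rows gives x = -4, y = -6, z = -2, u = 0.

x = -4, y = -6, z = -2, u = 0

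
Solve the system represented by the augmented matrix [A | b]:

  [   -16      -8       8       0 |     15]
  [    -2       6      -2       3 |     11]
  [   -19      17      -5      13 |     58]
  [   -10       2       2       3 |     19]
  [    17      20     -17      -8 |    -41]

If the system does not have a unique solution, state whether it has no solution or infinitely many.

Row-reduce:
R1 ← R1 / (-16).
R2 ← R2 + 2·R1.
R3 ← R3 + 19·R1.
R4 ← R4 + 10·R1.
R5 ← R5 − 17·R1.
R2 ← R2 / (7).
R1 ← R1 − 1/2·R2.
R3 ← R3 − 53/2·R2.
R4 ← R4 − 7·R2.
R5 ← R5 − 23/2·R2.
R3 ← R3 / (-22/7).
R1 ← R1 + 2/7·R3.
R2 ← R2 + 3/7·R3.
R5 ← R5 + 25/7·R3.
Swap R4 and R5.
R4 ← R4 / (-651/44).
R1 ← R1 + 4/11·R4.
R2 ← R2 − 9/44·R4.
R3 ← R3 + 23/44·R4.
Row 5 reduces to 0 = 1/2, a contradiction. The system is inconsistent.

no solution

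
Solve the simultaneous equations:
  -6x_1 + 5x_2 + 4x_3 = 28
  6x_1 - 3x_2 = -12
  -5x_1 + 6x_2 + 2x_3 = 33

x_1 = 1, x_2 = 6, x_3 = 1

Row-reduce the augmented matrix:
R1 ← R1 / (-6).
R2 ← R2 − 6·R1.
R3 ← R3 + 5·R1.
R2 ← R2 / (2).
R1 ← R1 + 5/6·R2.
R3 ← R3 − 11/6·R2.
R3 ← R3 / (-5).
R1 ← R1 − 1·R3.
R2 ← R2 − 2·R3.
Reading off the reduced rows gives x_1 = 1, x_2 = 6, x_3 = 1.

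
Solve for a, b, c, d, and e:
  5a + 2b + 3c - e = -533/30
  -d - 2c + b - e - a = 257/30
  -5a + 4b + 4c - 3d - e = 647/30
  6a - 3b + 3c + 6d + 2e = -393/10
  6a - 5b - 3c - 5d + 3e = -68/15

Row-reduce the augmented matrix:
R1 ← R1 / (5).
R2 ← R2 + 1·R1.
R3 ← R3 + 5·R1.
R4 ← R4 − 6·R1.
R5 ← R5 − 6·R1.
R2 ← R2 / (7/5).
R1 ← R1 − 2/5·R2.
R3 ← R3 − 6·R2.
R4 ← R4 + 27/5·R2.
R5 ← R5 + 37/5·R2.
R3 ← R3 / (13).
R1 ← R1 − 1·R3.
R2 ← R2 + 1·R3.
R4 ← R4 + 6·R3.
R5 ← R5 + 14·R3.
R4 ← R4 / (249/91).
R1 ← R1 − 17/91·R4.
R2 ← R2 + 8/13·R4.
R3 ← R3 − 9/91·R4.
R5 ← R5 + 810/91·R4.
R5 ← R5 / (109/83).
R1 ← R1 + 25/249·R5.
R2 ← R2 + 152/249·R5.
R3 ← R3 − 20/83·R5.
R4 ← R4 − 2/249·R5.
Reading off the reduced rows gives a = -3, b = 5/3, c = -3/2, d = -5/2, e = 8/5.

a = -3, b = 5/3, c = -3/2, d = -5/2, e = 8/5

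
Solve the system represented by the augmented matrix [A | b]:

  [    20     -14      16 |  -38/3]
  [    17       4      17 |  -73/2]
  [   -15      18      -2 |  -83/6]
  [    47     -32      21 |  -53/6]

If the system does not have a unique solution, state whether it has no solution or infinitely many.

Row-reduce the augmented matrix:
R1 ← R1 / (20).
R2 ← R2 − 17·R1.
R3 ← R3 + 15·R1.
R4 ← R4 − 47·R1.
R2 ← R2 / (159/10).
R1 ← R1 + 7/10·R2.
R3 ← R3 − 15/2·R2.
R4 ← R4 − 9/10·R2.
R3 ← R3 / (445/53).
R1 ← R1 − 151/159·R3.
R2 ← R2 − 34/159·R3.
R4 ← R4 + 890/53·R3.
R4 reduces to 0 = 0, so the extra equation is consistent.
Reading off the reduced rows gives x_1 = -1/2, x_2 = -4/3, x_3 = -4/3.

x_1 = -1/2, x_2 = -4/3, x_3 = -4/3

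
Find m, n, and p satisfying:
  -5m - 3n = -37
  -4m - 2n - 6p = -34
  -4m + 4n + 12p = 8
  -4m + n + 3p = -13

m = 5, n = 4, p = 1

Row-reduce the augmented matrix:
R1 ← R1 / (-5).
R2 ← R2 + 4·R1.
R3 ← R3 + 4·R1.
R4 ← R4 + 4·R1.
R2 ← R2 / (2/5).
R1 ← R1 − 3/5·R2.
R3 ← R3 − 32/5·R2.
R4 ← R4 − 17/5·R2.
R3 ← R3 / (108).
R1 ← R1 − 9·R3.
R2 ← R2 + 15·R3.
R4 ← R4 − 54·R3.
R4 reduces to 0 = 0, so the extra equation is consistent.
Reading off the reduced rows gives m = 5, n = 4, p = 1.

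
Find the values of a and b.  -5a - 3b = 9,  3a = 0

a = 0, b = -3

Row-reduce the augmented matrix:
R1 ← R1 / (-5).
R2 ← R2 − 3·R1.
R2 ← R2 / (-9/5).
R1 ← R1 − 3/5·R2.
Reading off the reduced rows gives a = 0, b = -3.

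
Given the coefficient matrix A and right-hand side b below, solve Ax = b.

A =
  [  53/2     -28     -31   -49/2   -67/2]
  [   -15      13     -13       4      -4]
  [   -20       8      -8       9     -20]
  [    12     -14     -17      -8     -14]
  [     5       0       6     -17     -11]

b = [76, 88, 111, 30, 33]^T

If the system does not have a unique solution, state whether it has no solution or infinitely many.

no solution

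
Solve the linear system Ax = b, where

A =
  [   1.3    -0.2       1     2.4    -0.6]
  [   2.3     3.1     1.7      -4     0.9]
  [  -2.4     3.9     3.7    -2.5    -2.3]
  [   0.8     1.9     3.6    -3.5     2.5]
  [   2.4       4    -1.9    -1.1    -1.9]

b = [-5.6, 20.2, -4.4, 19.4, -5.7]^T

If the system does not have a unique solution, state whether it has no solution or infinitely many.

x_1 = 4, x_2 = -5, x_3 = 2, x_4 = -6, x_5 = -1

Row-reduce the augmented matrix:
R1 ← R1 / (13/10).
R2 ← R2 − 23/10·R1.
R3 ← R3 + 12/5·R1.
R4 ← R4 − 4/5·R1.
R5 ← R5 − 12/5·R1.
R2 ← R2 / (449/130).
R1 ← R1 + 2/13·R2.
R3 ← R3 − 459/130·R2.
R4 ← R4 − 263/130·R2.
R5 ← R5 − 284/65·R2.
R3 ← R3 / (2522/449).
R1 ← R1 − 344/449·R3.
R2 ← R2 + 9/449·R3.
R4 ← R4 − 13583/4490·R3.
R5 ← R5 + 16427/4490·R3.
R4 ← R4 / (-1444293/252200).
R1 ← R1 − 414/6305·R4.
R2 ← R2 + 59281/25220·R4.
R3 ← R3 − 46519/25220·R4.
R5 ← R5 − 2937937/252200·R4.
R5 ← R5 / (12662119/4814310).
R1 ← R1 − 66968/160477·R5.
R2 ← R2 + 651883/481431·R5.
R3 ← R3 − 254860/481431·R5.
R4 ← R4 + 389696/481431·R5.
Reading off the reduced rows gives x_1 = 4, x_2 = -5, x_3 = 2, x_4 = -6, x_5 = -1.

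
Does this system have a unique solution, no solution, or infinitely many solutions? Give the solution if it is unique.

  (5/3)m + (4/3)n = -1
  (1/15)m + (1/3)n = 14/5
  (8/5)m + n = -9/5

Row-reduce:
R1 ← R1 / (5/3).
R2 ← R2 − 1/15·R1.
R3 ← R3 − 8/5·R1.
R2 ← R2 / (7/25).
R1 ← R1 − 4/5·R2.
R3 ← R3 + 7/25·R2.
Row 3 reduces to 0 = 2, a contradiction. The system is inconsistent.

no solution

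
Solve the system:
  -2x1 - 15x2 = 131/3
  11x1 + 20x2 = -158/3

x1 = 2/3, x2 = -3

Row-reduce the augmented matrix:
R1 ← R1 / (-2).
R2 ← R2 − 11·R1.
R2 ← R2 / (-125/2).
R1 ← R1 − 15/2·R2.
Reading off the reduced rows gives x1 = 2/3, x2 = -3.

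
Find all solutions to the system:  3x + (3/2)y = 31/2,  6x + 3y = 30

no solution

Row-reduce:
R1 ← R1 / (3).
R2 ← R2 − 6·R1.
Row 2 reduces to 0 = -1, a contradiction. The system is inconsistent.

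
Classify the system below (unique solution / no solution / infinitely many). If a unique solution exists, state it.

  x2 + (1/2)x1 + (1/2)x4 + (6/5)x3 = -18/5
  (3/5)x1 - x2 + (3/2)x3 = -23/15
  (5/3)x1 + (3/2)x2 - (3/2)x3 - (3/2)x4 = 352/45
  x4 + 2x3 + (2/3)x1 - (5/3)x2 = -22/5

x1 = 4/3, x2 = -2/3, x3 = -2, x4 = -12/5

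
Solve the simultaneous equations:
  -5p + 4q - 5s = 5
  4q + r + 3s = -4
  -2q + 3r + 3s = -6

infinitely many solutions

Row-reduce:
R1 ← R1 / (-5).
R2 ← R2 / (4).
R1 ← R1 + 4/5·R2.
R3 ← R3 + 2·R2.
R3 ← R3 / (7/2).
R1 ← R1 − 1/5·R3.
R2 ← R2 − 1/4·R3.
Rank is 3 with 4 unknowns, leaving s free.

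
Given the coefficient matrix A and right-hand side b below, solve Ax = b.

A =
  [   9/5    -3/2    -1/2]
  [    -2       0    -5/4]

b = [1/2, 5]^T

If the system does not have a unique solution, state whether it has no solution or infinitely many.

infinitely many solutions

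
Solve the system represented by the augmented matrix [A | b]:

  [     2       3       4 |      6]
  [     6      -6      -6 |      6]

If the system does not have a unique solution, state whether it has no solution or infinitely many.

infinitely many solutions

Row-reduce:
R1 ← R1 / (2).
R2 ← R2 − 6·R1.
R2 ← R2 / (-15).
R1 ← R1 − 3/2·R2.
Rank is 2 with 3 unknowns, leaving x_3 free.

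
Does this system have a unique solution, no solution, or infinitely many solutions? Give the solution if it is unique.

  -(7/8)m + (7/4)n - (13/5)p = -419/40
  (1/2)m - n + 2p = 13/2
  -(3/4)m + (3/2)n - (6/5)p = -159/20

Row-reduce:
R1 ← R1 / (-7/8).
R2 ← R2 − 1/2·R1.
R3 ← R3 + 3/4·R1.
R2 ← R2 / (18/35).
R1 ← R1 − 104/35·R2.
R3 ← R3 − 36/35·R2.
Rank is 2 with 3 unknowns, leaving n free.

infinitely many solutions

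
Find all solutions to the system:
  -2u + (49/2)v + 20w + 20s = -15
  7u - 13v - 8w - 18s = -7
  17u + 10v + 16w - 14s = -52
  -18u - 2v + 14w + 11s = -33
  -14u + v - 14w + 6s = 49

no solution

Row-reduce:
R1 ← R1 / (-2).
R2 ← R2 − 7·R1.
R3 ← R3 − 17·R1.
R4 ← R4 + 18·R1.
R5 ← R5 + 14·R1.
R2 ← R2 / (291/4).
R1 ← R1 + 49/4·R2.
R3 ← R3 − 873/4·R2.
R4 ← R4 + 445/2·R2.
R5 ← R5 + 341/2·R2.
Swap R3 and R4.
R3 ← R3 / (6874/291).
R1 ← R1 − 128/291·R3.
R2 ← R2 − 248/291·R3.
R5 ← R5 + 2530/291·R3.
Swap R4 and R5.
R4 ← R4 / (-54295/3437).
R1 ← R1 + 3638/3437·R4.
R2 ← R2 − 3692/3437·R4.
R3 ← R3 + 2899/6874·R4.
Row 5 reduces to 0 = -1, a contradiction. The system is inconsistent.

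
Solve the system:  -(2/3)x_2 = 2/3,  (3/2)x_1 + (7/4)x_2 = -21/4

Row-reduce the augmented matrix:
Swap R1 and R2.
R1 ← R1 / (3/2).
R2 ← R2 / (-2/3).
R1 ← R1 − 7/6·R2.
Reading off the reduced rows gives x_1 = -7/3, x_2 = -1.

x_1 = -7/3, x_2 = -1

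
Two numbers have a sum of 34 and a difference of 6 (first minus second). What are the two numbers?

Let x = first number, y = second number.
  x + y = 34
  x - y = 6
Row-reduce the augmented matrix:
R2 ← R2 − 1·R1.
R2 ← R2 / (-2).
R1 ← R1 − 1·R2.
Reading off the reduced rows gives x = 20, y = 14.

first number: 20, second number: 14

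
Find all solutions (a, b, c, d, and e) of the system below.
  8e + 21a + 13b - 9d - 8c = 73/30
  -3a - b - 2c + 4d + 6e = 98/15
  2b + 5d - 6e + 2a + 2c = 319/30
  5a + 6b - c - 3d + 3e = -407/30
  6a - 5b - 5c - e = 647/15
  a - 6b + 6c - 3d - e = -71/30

a = 7/3, b = -3, c = -8/3, d = 5/2, e = -4/5

Row-reduce the augmented matrix:
R1 ← R1 / (21).
R2 ← R2 + 3·R1.
R3 ← R3 − 2·R1.
R4 ← R4 − 5·R1.
R5 ← R5 − 6·R1.
R6 ← R6 − 1·R1.
R2 ← R2 / (6/7).
R1 ← R1 − 13/21·R2.
R3 ← R3 − 16/21·R2.
R4 ← R4 − 61/21·R2.
R5 ← R5 + 61/7·R2.
R6 ← R6 + 139/21·R2.
R3 ← R3 / (50/9).
R1 ← R1 − 17/9·R3.
R2 ← R2 + 11/3·R3.
R4 ← R4 − 104/9·R3.
R5 ← R5 + 104/3·R3.
R6 ← R6 + 161/9·R3.
R4 ← R4 / (-861/50).
R1 ← R1 + 89/25·R4.
R2 ← R2 − 136/25·R4.
R3 ← R3 − 31/50·R4.
R5 ← R5 − 2583/50·R4.
R6 ← R6 − 737/25·R4.
Swap R5 and R6.
R5 ← R5 / (16085/861).
R1 ← R1 + 1016/861·R5.
R2 ← R2 − 856/861·R5.
R3 ← R3 + 1903/861·R5.
R4 ← R4 + 208/861·R5.
R6 reduces to 0 = 0, so the extra equation is consistent.
Reading off the reduced rows gives a = 7/3, b = -3, c = -8/3, d = 5/2, e = -4/5.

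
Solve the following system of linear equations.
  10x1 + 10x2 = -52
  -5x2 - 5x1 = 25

Row-reduce:
R1 ← R1 / (10).
R2 ← R2 + 5·R1.
Row 2 reduces to 0 = -1, a contradiction. The system is inconsistent.

no solution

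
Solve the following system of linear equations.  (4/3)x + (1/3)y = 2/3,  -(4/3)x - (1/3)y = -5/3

Row-reduce:
R1 ← R1 / (4/3).
R2 ← R2 + 4/3·R1.
Row 2 reduces to 0 = -1, a contradiction. The system is inconsistent.

no solution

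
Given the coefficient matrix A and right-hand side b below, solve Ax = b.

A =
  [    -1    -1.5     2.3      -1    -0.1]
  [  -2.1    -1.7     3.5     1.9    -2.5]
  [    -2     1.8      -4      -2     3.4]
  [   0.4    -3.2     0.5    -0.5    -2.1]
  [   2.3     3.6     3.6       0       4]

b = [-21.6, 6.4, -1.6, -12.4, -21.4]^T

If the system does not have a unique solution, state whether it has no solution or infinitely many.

Row-reduce the augmented matrix:
R1 ← R1 / (-1).
R2 ← R2 + 21/10·R1.
R3 ← R3 + 2·R1.
R4 ← R4 − 2/5·R1.
R5 ← R5 − 23/10·R1.
R2 ← R2 / (29/20).
R1 ← R1 − 3/2·R2.
R3 ← R3 − 24/5·R2.
R4 ← R4 + 19/5·R2.
R5 ← R5 − 3/20·R2.
R3 ← R3 / (-3043/725).
R1 ← R1 + 134/145·R3.
R2 ← R2 + 133/145·R3.
R4 ← R4 + 599/290·R3.
R5 ← R5 − 1309/145·R3.
R4 ← R4 / (489893/30430).
R1 ← R1 + 677/3043·R4.
R2 ← R2 − 17200/3043·R4.
R3 ← R3 − 9600/3043·R4.
R5 ← R5 + 55837/1790·R4.
R5 ← R5 / (7929787/4898930).
R1 ← R1 + 88825/489893·R5.
R2 ← R2 − 376009/489893·R5.
R3 ← R3 − 4794/489893·R5.
R4 ← R4 + 415173/489893·R5.
Reading off the reduced rows gives x_1 = -2, x_2 = 6, x_3 = -4, x_4 = 6, x_5 = -6.

x_1 = -2, x_2 = 6, x_3 = -4, x_4 = 6, x_5 = -6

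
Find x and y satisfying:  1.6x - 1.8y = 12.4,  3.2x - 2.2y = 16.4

Row-reduce the augmented matrix:
R1 ← R1 / (8/5).
R2 ← R2 − 16/5·R1.
R2 ← R2 / (7/5).
R1 ← R1 + 9/8·R2.
Reading off the reduced rows gives x = 1, y = -6.

x = 1, y = -6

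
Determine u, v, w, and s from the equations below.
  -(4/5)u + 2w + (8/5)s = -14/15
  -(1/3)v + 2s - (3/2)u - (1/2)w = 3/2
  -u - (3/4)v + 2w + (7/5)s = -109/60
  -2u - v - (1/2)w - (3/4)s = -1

Row-reduce the augmented matrix:
R1 ← R1 / (-4/5).
R2 ← R2 + 3/2·R1.
R3 ← R3 + 1·R1.
R4 ← R4 + 2·R1.
R2 ← R2 / (-1/3).
R3 ← R3 + 3/4·R2.
R4 ← R4 + 1·R2.
R3 ← R3 / (145/16).
R1 ← R1 + 5/2·R3.
R2 ← R2 − 51/4·R3.
R4 ← R4 − 29/4·R3.
R4 ← R4 / (-307/100).
R1 ← R1 + 224/145·R4.
R2 ← R2 − 492/725·R4.
R3 ← R3 − 132/725·R4.
Reading off the reduced rows gives u = 0, v = 1, w = -1, s = 2/3.

u = 0, v = 1, w = -1, s = 2/3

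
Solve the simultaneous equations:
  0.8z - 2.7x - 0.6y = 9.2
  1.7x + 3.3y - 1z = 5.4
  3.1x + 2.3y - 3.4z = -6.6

Row-reduce the augmented matrix:
R1 ← R1 / (-27/10).
R2 ← R2 − 17/10·R1.
R3 ← R3 − 31/10·R1.
R2 ← R2 / (263/90).
R1 ← R1 − 2/9·R2.
R3 ← R3 − 29/18·R2.
R3 ← R3 / (-1742/789).
R1 ← R1 + 68/263·R3.
R2 ← R2 + 134/789·R3.
Reading off the reduced rows gives x = -4, y = 4, z = 1.

x = -4, y = 4, z = 1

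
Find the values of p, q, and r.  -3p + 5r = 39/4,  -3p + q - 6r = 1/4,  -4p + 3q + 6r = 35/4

Row-reduce the augmented matrix:
R1 ← R1 / (-3).
R2 ← R2 + 3·R1.
R3 ← R3 + 4·R1.
R3 ← R3 − 3·R2.
R3 ← R3 / (97/3).
R1 ← R1 + 5/3·R3.
R2 ← R2 + 11·R3.
Reading off the reduced rows gives p = -2, q = -5/4, r = 3/4.

p = -2, q = -5/4, r = 3/4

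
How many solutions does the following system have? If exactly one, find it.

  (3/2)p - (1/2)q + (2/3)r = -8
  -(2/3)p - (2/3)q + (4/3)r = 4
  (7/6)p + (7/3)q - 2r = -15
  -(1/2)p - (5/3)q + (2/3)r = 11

p = -6, q = -6, r = -3

Row-reduce the augmented matrix:
R1 ← R1 / (3/2).
R2 ← R2 + 2/3·R1.
R3 ← R3 − 7/6·R1.
R4 ← R4 + 1/2·R1.
R2 ← R2 / (-8/9).
R1 ← R1 + 1/3·R2.
R3 ← R3 − 49/18·R2.
R4 ← R4 + 11/6·R2.
R3 ← R3 / (89/36).
R1 ← R1 + 1/6·R3.
R2 ← R2 + 11/6·R3.
R4 ← R4 + 89/36·R3.
R4 reduces to 0 = 0, so the extra equation is consistent.
Reading off the reduced rows gives p = -6, q = -6, r = -3.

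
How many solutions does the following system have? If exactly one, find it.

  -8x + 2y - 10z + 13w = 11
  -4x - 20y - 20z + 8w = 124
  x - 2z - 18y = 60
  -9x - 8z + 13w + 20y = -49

Row-reduce:
R1 ← R1 / (-8).
R2 ← R2 + 4·R1.
R3 ← R3 − 1·R1.
R4 ← R4 + 9·R1.
R2 ← R2 / (-21).
R1 ← R1 + 1/4·R2.
R3 ← R3 + 71/4·R2.
R4 ← R4 − 71/4·R2.
R3 ← R3 / (66/7).
R1 ← R1 − 10/7·R3.
R2 ← R2 − 5/7·R3.
R4 ← R4 + 66/7·R3.
Rank is 3 with 4 unknowns, leaving w free.

infinitely many solutions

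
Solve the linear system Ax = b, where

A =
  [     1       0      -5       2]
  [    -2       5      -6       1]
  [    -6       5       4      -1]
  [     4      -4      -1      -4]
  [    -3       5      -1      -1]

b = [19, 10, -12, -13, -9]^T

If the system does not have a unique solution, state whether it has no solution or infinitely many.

x_1 = -4, x_2 = -4, x_3 = -3, x_4 = 4

Row-reduce the augmented matrix:
R2 ← R2 + 2·R1.
R3 ← R3 + 6·R1.
R4 ← R4 − 4·R1.
R5 ← R5 + 3·R1.
R2 ← R2 / (5).
R3 ← R3 − 5·R2.
R4 ← R4 + 4·R2.
R5 ← R5 − 5·R2.
R3 ← R3 / (-10).
R1 ← R1 + 5·R3.
R2 ← R2 + 16/5·R3.
R4 ← R4 − 31/5·R3.
R4 ← R4 / (-107/25).
R1 ← R1 + 1·R4.
R2 ← R2 + 23/25·R4.
R3 ← R3 + 3/5·R4.
R5 reduces to 0 = 0, so the extra equation is consistent.
Reading off the reduced rows gives x_1 = -4, x_2 = -4, x_3 = -3, x_4 = 4.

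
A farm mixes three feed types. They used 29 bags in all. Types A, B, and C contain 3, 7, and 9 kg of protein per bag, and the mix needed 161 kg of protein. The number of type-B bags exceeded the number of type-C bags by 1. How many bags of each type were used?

type-A bags: 14, type-B bags: 8, type-C bags: 7

Let a = type-A bags, b = type-B bags, c = type-C bags.
  a + b + c = 29
  3a + 7b + 9c = 161
  b - c = 1
Row-reduce the augmented matrix:
R2 ← R2 − 3·R1.
R2 ← R2 / (4).
R1 ← R1 − 1·R2.
R3 ← R3 − 1·R2.
R3 ← R3 / (-5/2).
R1 ← R1 + 1/2·R3.
R2 ← R2 − 3/2·R3.
Reading off the reduced rows gives a = 14, b = 8, c = 7.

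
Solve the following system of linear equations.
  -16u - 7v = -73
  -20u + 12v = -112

u = 5, v = -1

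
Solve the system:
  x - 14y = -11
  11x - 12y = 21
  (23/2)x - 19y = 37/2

no solution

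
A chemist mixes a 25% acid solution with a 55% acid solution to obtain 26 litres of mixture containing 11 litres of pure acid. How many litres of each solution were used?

litres of solution A: 11, litres of solution B: 15

Let a = litres of solution A, b = litres of solution B.
  a + b = 26
  (1/4)a + (11/20)b = 11
From equation 1: a = 26 − b.
Substitute into equation 2 and solve: b = 15.
Then a = 11.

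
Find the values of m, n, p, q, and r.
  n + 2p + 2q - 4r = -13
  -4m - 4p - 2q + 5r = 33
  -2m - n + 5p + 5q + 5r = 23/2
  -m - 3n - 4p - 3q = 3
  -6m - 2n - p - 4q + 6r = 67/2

m = -3, n = 2, p = -3/2, q = 0, r = 3

Row-reduce the augmented matrix:
Swap R1 and R2.
R1 ← R1 / (-4).
R3 ← R3 + 2·R1.
R4 ← R4 + 1·R1.
R5 ← R5 + 6·R1.
R3 ← R3 + 1·R2.
R4 ← R4 + 3·R2.
R5 ← R5 + 2·R2.
R3 ← R3 / (9).
R1 ← R1 − 1·R3.
R2 ← R2 − 2·R3.
R4 ← R4 − 3·R3.
R5 ← R5 − 9·R3.
R4 ← R4 / (5/6).
R1 ← R1 + 7/18·R4.
R2 ← R2 − 2/9·R4.
R3 ← R3 − 8/9·R4.
R5 ← R5 + 5·R4.
R5 ← R5 / (-169/2).
R1 ← R1 + 211/30·R5.
R2 ← R2 + 4/15·R5.
R3 ← R3 − 403/30·R5.
R4 ← R4 + 153/10·R5.
Reading off the reduced rows gives m = -3, n = 2, p = -3/2, q = 0, r = 3.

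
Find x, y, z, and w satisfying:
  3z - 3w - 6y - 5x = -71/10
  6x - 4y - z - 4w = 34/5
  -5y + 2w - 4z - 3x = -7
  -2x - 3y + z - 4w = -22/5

x = 8/5, y = 0, z = 4/5, w = 1/2

Row-reduce the augmented matrix:
R1 ← R1 / (-5).
R2 ← R2 − 6·R1.
R3 ← R3 + 3·R1.
R4 ← R4 + 2·R1.
R2 ← R2 / (-56/5).
R1 ← R1 − 6/5·R2.
R3 ← R3 + 7/5·R2.
R4 ← R4 + 3/5·R2.
R3 ← R3 / (-49/8).
R1 ← R1 + 9/28·R3.
R2 ← R2 + 13/56·R3.
R4 ← R4 + 19/56·R3.
R4 ← R4 / (-911/343).
R1 ← R1 + 159/343·R4.
R2 ← R2 − 171/343·R4.
R3 ← R3 + 38/49·R4.
Reading off the reduced rows gives x = 8/5, y = 0, z = 4/5, w = 1/2.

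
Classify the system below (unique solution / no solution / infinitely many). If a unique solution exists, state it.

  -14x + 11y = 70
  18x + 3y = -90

x = -5, y = 0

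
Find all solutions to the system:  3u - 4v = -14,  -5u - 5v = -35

Row-reduce the augmented matrix:
R1 ← R1 / (3).
R2 ← R2 + 5·R1.
R2 ← R2 / (-35/3).
R1 ← R1 + 4/3·R2.
Reading off the reduced rows gives u = 2, v = 5.

u = 2, v = 5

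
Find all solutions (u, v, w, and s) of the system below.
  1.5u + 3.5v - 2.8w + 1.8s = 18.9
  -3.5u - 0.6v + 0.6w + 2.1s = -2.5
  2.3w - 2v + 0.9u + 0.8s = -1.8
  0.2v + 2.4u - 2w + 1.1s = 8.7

Row-reduce the augmented matrix:
R1 ← R1 / (3/2).
R2 ← R2 + 7/2·R1.
R3 ← R3 − 9/10·R1.
R4 ← R4 − 12/5·R1.
R2 ← R2 / (227/30).
R1 ← R1 − 7/3·R2.
R3 ← R3 + 41/10·R2.
R4 ← R4 + 27/5·R2.
R3 ← R3 / (8683/11350).
R1 ← R1 + 42/1135·R3.
R2 ← R2 + 178/227·R3.
R4 ← R4 + 9956/5675·R3.
R4 ← R4 / (45253/4570).
R1 ← R1 + 5133/8683·R4.
R2 ← R2 − 35119/8683·R4.
R3 ← R3 − 35567/8683·R4.
Reading off the reduced rows gives u = 2, v = 3, w = 0, s = 3.

u = 2, v = 3, w = 0, s = 3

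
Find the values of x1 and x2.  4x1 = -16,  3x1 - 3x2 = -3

x1 = -4, x2 = -3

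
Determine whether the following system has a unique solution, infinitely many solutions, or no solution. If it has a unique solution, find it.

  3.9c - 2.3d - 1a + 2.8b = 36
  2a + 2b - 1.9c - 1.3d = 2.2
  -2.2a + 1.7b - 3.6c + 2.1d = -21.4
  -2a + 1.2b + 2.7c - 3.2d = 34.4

Row-reduce the augmented matrix:
R1 ← R1 / (-1).
R2 ← R2 − 2·R1.
R3 ← R3 + 11/5·R1.
R4 ← R4 + 2·R1.
R2 ← R2 / (38/5).
R1 ← R1 + 14/5·R2.
R3 ← R3 + 223/50·R2.
R4 ← R4 + 22/5·R2.
R3 ← R3 / (-33127/3800).
R1 ← R1 + 164/95·R3.
R2 ← R2 − 59/76·R3.
R4 ← R4 + 32/19·R3.
R4 ← R4 / (-904419/331270).
R1 ← R1 + 20072/33127·R4.
R2 ← R2 + 14809/33127·R4.
R3 ← R3 + 14051/33127·R4.
Reading off the reduced rows gives a = -1, b = 2, c = 4, d = -6.

a = -1, b = 2, c = 4, d = -6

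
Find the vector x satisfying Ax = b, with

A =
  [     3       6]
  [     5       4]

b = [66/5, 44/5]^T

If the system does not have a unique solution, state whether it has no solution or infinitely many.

x_1 = 0, x_2 = 11/5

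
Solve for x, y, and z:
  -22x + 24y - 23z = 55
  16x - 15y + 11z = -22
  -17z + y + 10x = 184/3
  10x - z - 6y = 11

x = 1, y = 1/3, z = -3

Row-reduce the augmented matrix:
R1 ← R1 / (-22).
R2 ← R2 − 16·R1.
R3 ← R3 − 10·R1.
R4 ← R4 − 10·R1.
R2 ← R2 / (27/11).
R1 ← R1 + 12/11·R2.
R3 ← R3 − 131/11·R2.
R4 ← R4 − 54/11·R2.
R3 ← R3 / (1/3).
R1 ← R1 + 3/2·R3.
R2 ← R2 + 7/3·R3.
R4 reduces to 0 = 0, so the extra equation is consistent.
Reading off the reduced rows gives x = 1, y = 1/3, z = -3.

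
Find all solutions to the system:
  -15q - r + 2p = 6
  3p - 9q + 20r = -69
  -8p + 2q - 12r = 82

p = -6, q = -1, r = -3

Row-reduce the augmented matrix:
R1 ← R1 / (2).
R2 ← R2 − 3·R1.
R3 ← R3 + 8·R1.
R2 ← R2 / (27/2).
R1 ← R1 + 15/2·R2.
R3 ← R3 + 58·R2.
R3 ← R3 / (2062/27).
R1 ← R1 − 103/9·R3.
R2 ← R2 − 43/27·R3.
Reading off the reduced rows gives p = -6, q = -1, r = -3.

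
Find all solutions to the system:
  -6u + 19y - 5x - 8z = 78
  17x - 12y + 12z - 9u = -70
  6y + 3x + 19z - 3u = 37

infinitely many solutions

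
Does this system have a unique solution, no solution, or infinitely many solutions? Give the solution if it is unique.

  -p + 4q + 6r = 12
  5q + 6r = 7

infinitely many solutions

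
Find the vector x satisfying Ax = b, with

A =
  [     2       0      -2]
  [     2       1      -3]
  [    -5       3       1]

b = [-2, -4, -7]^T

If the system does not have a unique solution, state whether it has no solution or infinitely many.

x_1 = 5, x_2 = 4, x_3 = 6

Row-reduce the augmented matrix:
R1 ← R1 / (2).
R2 ← R2 − 2·R1.
R3 ← R3 + 5·R1.
R3 ← R3 − 3·R2.
R3 ← R3 / (-1).
R1 ← R1 + 1·R3.
R2 ← R2 + 1·R3.
Reading off the reduced rows gives x_1 = 5, x_2 = 4, x_3 = 6.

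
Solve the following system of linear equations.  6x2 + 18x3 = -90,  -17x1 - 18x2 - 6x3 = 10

Row-reduce:
Swap R1 and R2.
R1 ← R1 / (-17).
R2 ← R2 / (6).
R1 ← R1 − 18/17·R2.
Rank is 2 with 3 unknowns, leaving x3 free.

infinitely many solutions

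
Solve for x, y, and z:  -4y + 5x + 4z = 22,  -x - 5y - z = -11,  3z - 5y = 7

x = 2, y = 1, z = 4

Row-reduce the augmented matrix:
R1 ← R1 / (5).
R2 ← R2 + 1·R1.
R2 ← R2 / (-29/5).
R1 ← R1 + 4/5·R2.
R3 ← R3 + 5·R2.
R3 ← R3 / (92/29).
R1 ← R1 − 24/29·R3.
R2 ← R2 − 1/29·R3.
Reading off the reduced rows gives x = 2, y = 1, z = 4.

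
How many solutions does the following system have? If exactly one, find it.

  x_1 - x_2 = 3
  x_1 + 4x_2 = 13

From equation 1: x_1 = 3 + x_2.
Substitute into equation 2 and solve: x_2 = 2.
Then x_1 = 5.

x_1 = 5, x_2 = 2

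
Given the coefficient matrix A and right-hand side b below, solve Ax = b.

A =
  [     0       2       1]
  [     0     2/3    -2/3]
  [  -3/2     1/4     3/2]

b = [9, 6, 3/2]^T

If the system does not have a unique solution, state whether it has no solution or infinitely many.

x_1 = -3, x_2 = 6, x_3 = -3

Row-reduce the augmented matrix:
Swap R1 and R3.
R1 ← R1 / (-3/2).
R2 ← R2 / (2/3).
R1 ← R1 + 1/6·R2.
R3 ← R3 − 2·R2.
R3 ← R3 / (3).
R1 ← R1 + 7/6·R3.
R2 ← R2 + 1·R3.
Reading off the reduced rows gives x_1 = -3, x_2 = 6, x_3 = -3.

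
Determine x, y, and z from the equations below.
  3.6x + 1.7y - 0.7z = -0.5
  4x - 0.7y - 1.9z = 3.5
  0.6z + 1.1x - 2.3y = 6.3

x = 1, y = -2, z = 1

Row-reduce the augmented matrix:
R1 ← R1 / (18/5).
R2 ← R2 − 4·R1.
R3 ← R3 − 11/10·R1.
R2 ← R2 / (-233/90).
R1 ← R1 − 17/36·R2.
R3 ← R3 + 203/72·R2.
R3 ← R3 / (2372/1165).
R1 ← R1 + 93/233·R3.
R2 ← R2 − 101/233·R3.
Reading off the reduced rows gives x = 1, y = -2, z = 1.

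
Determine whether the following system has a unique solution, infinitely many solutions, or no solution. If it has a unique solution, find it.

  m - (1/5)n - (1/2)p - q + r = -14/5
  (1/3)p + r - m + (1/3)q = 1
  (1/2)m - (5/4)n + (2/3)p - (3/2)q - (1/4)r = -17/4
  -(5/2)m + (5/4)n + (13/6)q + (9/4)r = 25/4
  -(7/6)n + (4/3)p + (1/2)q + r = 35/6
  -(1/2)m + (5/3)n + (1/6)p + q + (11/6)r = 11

Row-reduce the augmented matrix:
R2 ← R2 + 1·R1.
R3 ← R3 − 1/2·R1.
R4 ← R4 + 5/2·R1.
R6 ← R6 + 1/2·R1.
R2 ← R2 / (-1/5).
R1 ← R1 + 1/5·R2.
R3 ← R3 + 23/20·R2.
R4 ← R4 − 3/4·R2.
R5 ← R5 + 7/6·R2.
R6 ← R6 − 47/30·R2.
R3 ← R3 / (15/8).
R1 ← R1 + 1/3·R3.
R2 ← R2 − 5/6·R3.
R4 ← R4 + 15/8·R3.
R5 ← R5 − 83/36·R3.
R6 ← R6 + 25/18·R3.
Swap R4 and R5.
R4 ← R4 / (733/810).
R1 ← R1 − 23/135·R4.
R2 ← R2 − 56/27·R4.
R3 ← R3 − 68/45·R4.
R6 ← R6 + 425/162·R4.
Swap R5 and R6.
R5 ← R5 / (95309/4398).
R1 ← R1 + 2936/733·R5.
R2 ← R2 + 10725/733·R5.
R3 ← R3 + 10170/733·R5.
R4 ← R4 − 3561/733·R5.
R6 reduces to 0 = 0, so the extra equation is consistent.
Reading off the reduced rows gives m = 3, n = 4, p = 6, q = 3, r = 1.

m = 3, n = 4, p = 6, q = 3, r = 1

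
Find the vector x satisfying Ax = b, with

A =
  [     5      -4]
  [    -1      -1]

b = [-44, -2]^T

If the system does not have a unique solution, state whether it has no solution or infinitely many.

From equation 2: x_1 = 2 − x_2.
Substitute into equation 1 and solve: x_2 = 6.
Then x_1 = -4.

x_1 = -4, x_2 = 6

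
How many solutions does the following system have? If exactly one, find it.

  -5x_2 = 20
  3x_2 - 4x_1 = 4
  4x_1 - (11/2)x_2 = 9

Row-reduce:
Swap R1 and R2.
R1 ← R1 / (-4).
R3 ← R3 − 4·R1.
R2 ← R2 / (-5).
R1 ← R1 + 3/4·R2.
R3 ← R3 + 5/2·R2.
Row 3 reduces to 0 = 3, a contradiction. The system is inconsistent.

no solution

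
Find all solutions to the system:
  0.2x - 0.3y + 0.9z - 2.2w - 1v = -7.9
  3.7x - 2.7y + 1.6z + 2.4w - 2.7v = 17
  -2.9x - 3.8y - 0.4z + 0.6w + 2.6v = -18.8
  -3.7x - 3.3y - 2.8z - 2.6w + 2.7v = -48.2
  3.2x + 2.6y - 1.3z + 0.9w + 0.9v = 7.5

Row-reduce the augmented matrix:
R1 ← R1 / (1/5).
R2 ← R2 − 37/10·R1.
R3 ← R3 + 29/10·R1.
R4 ← R4 + 37/10·R1.
R5 ← R5 − 16/5·R1.
R2 ← R2 / (57/20).
R1 ← R1 + 3/2·R2.
R3 ← R3 + 163/20·R2.
R4 ← R4 + 177/20·R2.
R5 ← R5 − 37/5·R2.
R3 ← R3 / (-17321/570).
R1 ← R1 + 65/19·R3.
R2 ← R2 + 301/57·R3.
R4 ← R4 + 3124/95·R3.
R5 ← R5 − 2665/114·R3.
R4 ← R4 / (-776693/86605).
R1 ← R1 − 23078/17321·R4.
R2 ← R2 + 14830/17321·R4.
R3 ← R3 + 52412/17321·R4.
R5 ← R5 + 878383/173210·R4.
R5 ← R5 / (11792562/3883465).
R1 ← R1 + 652612/776693·R5.
R2 ← R2 − 17865/776693·R5.
R3 ← R3 + 129071/776693·R5.
R4 ← R4 − 238476/776693·R5.
Reading off the reduced rows gives x = 0, y = 4, z = 5, w = 6, v = -2.

x = 0, y = 4, z = 5, w = 6, v = -2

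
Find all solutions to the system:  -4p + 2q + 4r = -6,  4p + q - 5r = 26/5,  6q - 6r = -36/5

Row-reduce the augmented matrix:
R1 ← R1 / (-4).
R2 ← R2 − 4·R1.
R2 ← R2 / (3).
R1 ← R1 + 1/2·R2.
R3 ← R3 − 6·R2.
R3 ← R3 / (-4).
R1 ← R1 + 7/6·R3.
R2 ← R2 + 1/3·R3.
Reading off the reduced rows gives p = 3, q = 1/5, r = 7/5.

p = 3, q = 1/5, r = 7/5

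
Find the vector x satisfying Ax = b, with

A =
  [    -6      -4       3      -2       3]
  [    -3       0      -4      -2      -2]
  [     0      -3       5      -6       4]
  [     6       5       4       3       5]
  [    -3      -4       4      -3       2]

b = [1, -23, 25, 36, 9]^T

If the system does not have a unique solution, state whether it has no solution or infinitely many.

x_1 = 3, x_2 = -1, x_3 = 2, x_4 = 0, x_5 = 3

Row-reduce the augmented matrix:
R1 ← R1 / (-6).
R2 ← R2 + 3·R1.
R4 ← R4 − 6·R1.
R5 ← R5 + 3·R1.
R2 ← R2 / (2).
R1 ← R1 − 2/3·R2.
R3 ← R3 + 3·R2.
R4 ← R4 − 1·R2.
R5 ← R5 + 2·R2.
R3 ← R3 / (-13/4).
R1 ← R1 − 4/3·R3.
R2 ← R2 + 11/4·R3.
R4 ← R4 − 39/4·R3.
R5 ← R5 + 3·R3.
R4 ← R4 / (-21).
R1 ← R1 + 94/39·R4.
R2 ← R2 − 76/13·R4.
R3 ← R3 − 30/13·R4.
R5 ← R5 − 51/13·R4.
R5 ← R5 / (-66/91).
R1 ← R1 + 146/273·R5.
R2 ← R2 − 89/91·R5.
R3 ← R3 − 95/91·R5.
R4 ← R4 + 2/7·R5.
Reading off the reduced rows gives x_1 = 3, x_2 = -1, x_3 = 2, x_4 = 0, x_5 = 3.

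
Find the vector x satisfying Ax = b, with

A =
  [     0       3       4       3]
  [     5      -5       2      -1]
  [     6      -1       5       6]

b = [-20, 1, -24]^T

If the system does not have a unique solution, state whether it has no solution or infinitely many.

infinitely many solutions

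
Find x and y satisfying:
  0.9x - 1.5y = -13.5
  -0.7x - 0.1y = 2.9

x = -5, y = 6

Row-reduce the augmented matrix:
R1 ← R1 / (9/10).
R2 ← R2 + 7/10·R1.
R2 ← R2 / (-19/15).
R1 ← R1 + 5/3·R2.
Reading off the reduced rows gives x = -5, y = 6.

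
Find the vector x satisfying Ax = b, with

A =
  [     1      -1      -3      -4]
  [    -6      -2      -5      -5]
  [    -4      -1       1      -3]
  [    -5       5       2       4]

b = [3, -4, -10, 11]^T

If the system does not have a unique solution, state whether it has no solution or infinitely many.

Row-reduce the augmented matrix:
R2 ← R2 + 6·R1.
R3 ← R3 + 4·R1.
R4 ← R4 + 5·R1.
R2 ← R2 / (-8).
R1 ← R1 + 1·R2.
R3 ← R3 + 5·R2.
R3 ← R3 / (27/8).
R1 ← R1 + 1/8·R3.
R2 ← R2 − 23/8·R3.
R4 ← R4 + 13·R3.
R4 ← R4 / (-523/27).
R1 ← R1 + 11/27·R4.
R2 ← R2 − 118/27·R4.
R3 ← R3 + 7/27·R4.
Reading off the reduced rows gives x_1 = 1, x_2 = 4, x_3 = -2, x_4 = 0.

x_1 = 1, x_2 = 4, x_3 = -2, x_4 = 0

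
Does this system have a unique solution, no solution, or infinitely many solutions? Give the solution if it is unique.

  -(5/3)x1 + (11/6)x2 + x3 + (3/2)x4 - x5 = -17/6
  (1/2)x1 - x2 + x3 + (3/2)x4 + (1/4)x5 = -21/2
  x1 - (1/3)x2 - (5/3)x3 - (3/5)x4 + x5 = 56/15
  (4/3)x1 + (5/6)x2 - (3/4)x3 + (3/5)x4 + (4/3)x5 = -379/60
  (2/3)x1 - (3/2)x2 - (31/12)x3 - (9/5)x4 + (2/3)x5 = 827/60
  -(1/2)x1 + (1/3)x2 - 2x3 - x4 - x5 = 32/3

x1 = -6, x2 = -1, x3 = -3, x4 = -4, x5 = 2

Row-reduce the augmented matrix:
R1 ← R1 / (-5/3).
R2 ← R2 − 1/2·R1.
R3 ← R3 − 1·R1.
R4 ← R4 − 4/3·R1.
R5 ← R5 − 2/3·R1.
R6 ← R6 + 1/2·R1.
R2 ← R2 / (-9/20).
R1 ← R1 + 11/10·R2.
R3 ← R3 − 23/30·R2.
R4 ← R4 − 23/10·R2.
R5 ← R5 + 23/30·R2.
R6 ← R6 + 13/60·R2.
R3 ← R3 / (31/27).
R1 ← R1 + 34/9·R3.
R2 ← R2 + 26/9·R3.
R4 ← R4 − 241/36·R3.
R5 ← R5 + 475/108·R3.
R6 ← R6 + 79/27·R3.
R4 ← R4 / (-5799/620).
R1 ← R1 − 969/155·R4.
R2 ← R2 − 741/155·R4.
R3 ← R3 − 489/155·R4.
R5 ← R5 − 5799/620·R4.
R6 ← R6 − 2121/310·R4.
Swap R5 and R6.
R5 ← R5 / (-3917/3866).
R1 ← R1 − 4157/5799·R5.
R2 ← R2 − 1241/11598·R5.
R3 ← R3 + 1457/5799·R5.
R4 ← R4 − 5795/34794·R5.
R6 reduces to 0 = 0, so the extra equation is consistent.
Reading off the reduced rows gives x1 = -6, x2 = -1, x3 = -3, x4 = -4, x5 = 2.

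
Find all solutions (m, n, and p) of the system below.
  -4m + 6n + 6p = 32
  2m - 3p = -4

Row-reduce:
R1 ← R1 / (-4).
R2 ← R2 − 2·R1.
R2 ← R2 / (3).
R1 ← R1 + 3/2·R2.
Rank is 2 with 3 unknowns, leaving p free.

infinitely many solutions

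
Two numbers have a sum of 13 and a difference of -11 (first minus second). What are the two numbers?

first number: 1, second number: 12

Let x = first number, y = second number.
  x + y = 13
  x - y = -11
From equation 1: x = 13 − y.
Substitute into equation 2 and solve: y = 12.
Then x = 1.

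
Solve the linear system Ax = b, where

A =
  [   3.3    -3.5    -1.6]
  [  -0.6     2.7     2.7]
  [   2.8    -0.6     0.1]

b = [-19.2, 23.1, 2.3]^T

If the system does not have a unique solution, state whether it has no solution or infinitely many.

Row-reduce the augmented matrix:
R1 ← R1 / (33/10).
R2 ← R2 + 3/5·R1.
R3 ← R3 − 14/5·R1.
R2 ← R2 / (227/110).
R1 ← R1 + 35/33·R2.
R3 ← R3 − 391/165·R2.
R3 ← R3 / (-2971/2270).
R1 ← R1 − 171/227·R3.
R2 ← R2 − 265/227·R3.
Reading off the reduced rows gives x_1 = 2, x_2 = 6, x_3 = 3.

x_1 = 2, x_2 = 6, x_3 = 3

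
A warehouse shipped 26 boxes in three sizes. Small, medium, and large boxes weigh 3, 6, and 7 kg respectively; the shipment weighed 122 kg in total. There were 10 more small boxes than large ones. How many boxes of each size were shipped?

Let s = small boxes, m = medium boxes, l = large boxes.
  s + m + l = 26
  3s + 6m + 7l = 122
  s - l = 10
Row-reduce the augmented matrix:
R2 ← R2 − 3·R1.
R3 ← R3 − 1·R1.
R2 ← R2 / (3).
R1 ← R1 − 1·R2.
R3 ← R3 + 1·R2.
R3 ← R3 / (-2/3).
R1 ← R1 + 1/3·R3.
R2 ← R2 − 4/3·R3.
Reading off the reduced rows gives s = 12, m = 12, l = 2.

small boxes: 12, medium boxes: 12, large boxes: 2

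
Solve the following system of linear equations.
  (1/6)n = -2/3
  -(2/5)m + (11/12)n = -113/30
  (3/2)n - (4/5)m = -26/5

no solution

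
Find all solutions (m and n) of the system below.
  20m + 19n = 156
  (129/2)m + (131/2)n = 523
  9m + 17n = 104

Row-reduce:
R1 ← R1 / (20).
R2 ← R2 − 129/2·R1.
R3 ← R3 − 9·R1.
R2 ← R2 / (169/40).
R1 ← R1 − 19/20·R2.
R3 ← R3 − 169/20·R2.
Row 3 reduces to 0 = -6, a contradiction. The system is inconsistent.

no solution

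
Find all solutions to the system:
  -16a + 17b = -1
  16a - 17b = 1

infinitely many solutions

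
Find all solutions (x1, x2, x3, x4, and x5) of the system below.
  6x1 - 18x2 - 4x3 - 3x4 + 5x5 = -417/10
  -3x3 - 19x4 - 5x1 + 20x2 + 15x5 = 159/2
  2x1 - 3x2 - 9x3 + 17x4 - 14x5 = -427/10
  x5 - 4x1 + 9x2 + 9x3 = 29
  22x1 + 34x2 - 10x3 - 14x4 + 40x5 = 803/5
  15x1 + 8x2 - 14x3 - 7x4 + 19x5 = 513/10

x1 = 9/5, x2 = 3, x3 = 1, x4 = -3/2, x5 = 1/5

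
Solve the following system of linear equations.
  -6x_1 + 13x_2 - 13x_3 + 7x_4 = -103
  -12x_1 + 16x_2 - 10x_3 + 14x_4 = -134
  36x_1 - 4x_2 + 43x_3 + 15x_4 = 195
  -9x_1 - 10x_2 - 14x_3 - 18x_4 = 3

Row-reduce:
R1 ← R1 / (-6).
R2 ← R2 + 12·R1.
R3 ← R3 − 36·R1.
R4 ← R4 + 9·R1.
R2 ← R2 / (-10).
R1 ← R1 + 13/6·R2.
R3 ← R3 − 74·R2.
R4 ← R4 + 59/2·R2.
R3 ← R3 / (417/5).
R1 ← R1 + 13/10·R3.
R2 ← R2 + 8/5·R3.
R4 ← R4 + 417/10·R3.
Rank is 3 with 4 unknowns, leaving x_4 free.

infinitely many solutions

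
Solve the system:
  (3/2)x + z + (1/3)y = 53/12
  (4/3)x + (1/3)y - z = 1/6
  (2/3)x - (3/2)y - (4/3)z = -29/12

Row-reduce the augmented matrix:
R1 ← R1 / (3/2).
R2 ← R2 − 4/3·R1.
R3 ← R3 − 2/3·R1.
R2 ← R2 / (1/27).
R1 ← R1 − 2/9·R2.
R3 ← R3 + 89/54·R2.
R3 ← R3 / (-515/6).
R1 ← R1 − 12·R3.
R2 ← R2 + 51·R3.
Reading off the reduced rows gives x = 3/2, y = 1/2, z = 2.

x = 3/2, y = 1/2, z = 2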